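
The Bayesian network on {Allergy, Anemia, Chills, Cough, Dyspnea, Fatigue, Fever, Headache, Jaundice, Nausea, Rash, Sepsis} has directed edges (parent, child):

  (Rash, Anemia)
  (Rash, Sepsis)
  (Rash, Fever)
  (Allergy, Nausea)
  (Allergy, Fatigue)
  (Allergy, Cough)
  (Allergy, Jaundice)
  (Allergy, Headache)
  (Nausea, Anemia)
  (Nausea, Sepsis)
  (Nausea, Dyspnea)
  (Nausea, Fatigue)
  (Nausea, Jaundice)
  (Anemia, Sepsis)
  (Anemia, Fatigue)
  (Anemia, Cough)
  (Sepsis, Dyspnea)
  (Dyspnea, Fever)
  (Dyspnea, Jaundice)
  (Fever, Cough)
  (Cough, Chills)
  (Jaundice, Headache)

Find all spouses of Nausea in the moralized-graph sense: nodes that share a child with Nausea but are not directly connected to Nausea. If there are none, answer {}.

{Rash}

Children of Nausea: Anemia, Dyspnea, Fatigue, Jaundice, Sepsis.
  parents(Anemia) \ {Nausea} = {Rash}.
  Sepsis's other parents are Anemia, Rash.
  Dyspnea's other parent is Sepsis.
  Fatigue also has parents Allergy, Anemia.
  Jaundice's other parents are Allergy, Dyspnea.
Excluding nodes already adjacent to Nausea (Allergy, Anemia, Dyspnea, Fatigue, Jaundice, Sepsis), the co-parent-only contribution is {Rash}.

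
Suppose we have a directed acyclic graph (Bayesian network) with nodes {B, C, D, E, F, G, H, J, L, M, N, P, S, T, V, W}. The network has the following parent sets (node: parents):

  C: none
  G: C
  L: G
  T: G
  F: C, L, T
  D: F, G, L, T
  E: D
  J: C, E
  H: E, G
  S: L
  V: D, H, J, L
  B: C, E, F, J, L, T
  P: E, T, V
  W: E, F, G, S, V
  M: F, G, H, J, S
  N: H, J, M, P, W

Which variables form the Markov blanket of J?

Recall MB(v) = parents ∪ children ∪ spouses, where spouses are the other parents of v's children.
J has parents C, E.
J has children B, M, N, V.
Co-parents of J (other parents of its children):
  V: D, H, L
  B: C, E, F, L, T
  M: F, G, H, S
  N: H, M, P, W
MB(J) = {B, C, D, E, F, G, H, L, M, N, P, S, T, V, W}.

{B, C, D, E, F, G, H, L, M, N, P, S, T, V, W}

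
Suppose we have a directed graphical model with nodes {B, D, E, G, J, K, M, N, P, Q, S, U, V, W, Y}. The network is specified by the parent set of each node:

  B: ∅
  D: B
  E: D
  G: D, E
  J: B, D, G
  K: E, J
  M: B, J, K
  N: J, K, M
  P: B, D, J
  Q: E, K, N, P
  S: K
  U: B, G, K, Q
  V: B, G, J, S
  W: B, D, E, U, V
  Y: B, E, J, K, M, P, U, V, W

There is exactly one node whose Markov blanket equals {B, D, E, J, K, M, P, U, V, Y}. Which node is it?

W

The target node must have every member of {B, D, E, J, K, M, P, U, V, Y} as a parent, child, or co-parent, and no others.
Parents of W: B, D, E, U, V; children: Y; co-parents: B, E, J, K, M, P, U, V.
These exactly cover the given set, so the node is W.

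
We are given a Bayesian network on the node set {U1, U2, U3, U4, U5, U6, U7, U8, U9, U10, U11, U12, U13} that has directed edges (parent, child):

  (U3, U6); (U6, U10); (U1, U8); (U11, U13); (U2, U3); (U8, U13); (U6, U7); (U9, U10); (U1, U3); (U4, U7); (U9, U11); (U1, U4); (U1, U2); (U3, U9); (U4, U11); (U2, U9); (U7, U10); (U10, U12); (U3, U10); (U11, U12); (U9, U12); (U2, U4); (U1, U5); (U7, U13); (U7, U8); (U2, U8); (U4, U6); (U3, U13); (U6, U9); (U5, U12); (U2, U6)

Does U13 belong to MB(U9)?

No

U9 has parents U2, U3, U6.
U9 has children U10, U11, U12.
Parents of each child, excluding U9:
  U10: U3, U6, U7
  U11: U4
  U12: U5, U10, U11
MB(U9) = {U2, U3, U4, U5, U6, U7, U10, U11, U12}; U13 is not in this set.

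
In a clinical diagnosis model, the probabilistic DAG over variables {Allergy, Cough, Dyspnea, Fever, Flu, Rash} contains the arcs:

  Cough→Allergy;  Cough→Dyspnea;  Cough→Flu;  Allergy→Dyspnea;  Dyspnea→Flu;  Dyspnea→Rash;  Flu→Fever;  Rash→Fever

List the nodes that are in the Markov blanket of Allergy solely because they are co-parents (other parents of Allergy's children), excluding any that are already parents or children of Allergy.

Children of Allergy: Dyspnea.
  Dyspnea: Cough
Excluding nodes already adjacent to Allergy (Cough, Dyspnea), the co-parent-only contribution is {}.

{}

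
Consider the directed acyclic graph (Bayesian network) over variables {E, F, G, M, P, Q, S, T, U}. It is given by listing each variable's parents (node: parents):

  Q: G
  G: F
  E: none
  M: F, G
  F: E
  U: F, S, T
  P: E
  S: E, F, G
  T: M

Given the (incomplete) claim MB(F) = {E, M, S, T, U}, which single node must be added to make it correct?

G

By definition, MB(F) is built from F's parents, F's children, and the co-parents of F.
Pa(F) = {E}.
Children of F: G, M, S, U.
Co-parents of F (other parents of its children):
  G has no other parent.
  parents(M) \ {F} = {G}.
  S also has parents E, G.
  U's other parents are S, T.
MB(F) = {E, G, M, S, T, U}.
Comparing with the claimed set, G is missing.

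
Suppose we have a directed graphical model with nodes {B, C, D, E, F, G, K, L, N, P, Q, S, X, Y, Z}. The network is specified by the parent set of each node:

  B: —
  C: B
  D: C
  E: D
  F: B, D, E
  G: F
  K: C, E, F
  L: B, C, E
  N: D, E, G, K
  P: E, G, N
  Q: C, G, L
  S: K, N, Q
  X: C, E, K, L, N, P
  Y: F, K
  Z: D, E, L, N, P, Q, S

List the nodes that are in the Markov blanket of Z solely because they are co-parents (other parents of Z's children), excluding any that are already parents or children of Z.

{}

Z has no children, so it has no co-parents. The set is empty.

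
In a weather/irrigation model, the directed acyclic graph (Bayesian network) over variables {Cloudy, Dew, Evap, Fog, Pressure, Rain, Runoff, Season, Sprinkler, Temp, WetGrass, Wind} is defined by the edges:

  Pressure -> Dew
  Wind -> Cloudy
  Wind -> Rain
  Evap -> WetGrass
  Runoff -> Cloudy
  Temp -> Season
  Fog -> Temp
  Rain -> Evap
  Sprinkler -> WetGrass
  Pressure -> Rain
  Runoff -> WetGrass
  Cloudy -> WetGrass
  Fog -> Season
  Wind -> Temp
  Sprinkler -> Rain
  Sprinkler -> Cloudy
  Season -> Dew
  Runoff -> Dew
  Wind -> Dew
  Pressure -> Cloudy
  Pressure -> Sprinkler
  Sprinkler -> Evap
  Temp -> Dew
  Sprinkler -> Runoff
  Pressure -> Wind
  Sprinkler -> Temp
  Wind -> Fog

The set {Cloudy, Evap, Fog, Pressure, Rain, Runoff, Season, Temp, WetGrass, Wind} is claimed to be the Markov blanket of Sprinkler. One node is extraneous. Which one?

Season

Sprinkler has parent Pressure.
Ch(Sprinkler) = {Cloudy, Evap, Rain, Runoff, Temp, WetGrass}.
Other parents of Sprinkler's children:
  Temp: Fog, Wind
  Runoff: —
  Rain: Pressure, Wind
  Evap: Rain
  Cloudy: Pressure, Runoff, Wind
  WetGrass: Cloudy, Evap, Runoff
MB(Sprinkler) = {Cloudy, Evap, Fog, Pressure, Rain, Runoff, Temp, WetGrass, Wind}.
Season is neither a parent, child, nor co-parent of Sprinkler, so it does not belong.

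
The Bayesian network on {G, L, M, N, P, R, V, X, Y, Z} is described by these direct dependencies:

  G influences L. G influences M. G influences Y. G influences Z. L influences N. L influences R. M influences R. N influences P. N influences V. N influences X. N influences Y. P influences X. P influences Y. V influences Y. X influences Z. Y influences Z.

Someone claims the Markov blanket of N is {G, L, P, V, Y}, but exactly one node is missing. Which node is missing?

X

N's parents: L.
N has children P, V, X, Y.
Co-parents of N (other parents of its children):
  P: no additional parents.
  V: no additional parents.
  parents(X) \ {N} = {P}.
  parents(Y) \ {N} = {G, P, V}.
MB(N) = {G, L, P, V, X, Y}.
Comparing with the claimed set, X is missing.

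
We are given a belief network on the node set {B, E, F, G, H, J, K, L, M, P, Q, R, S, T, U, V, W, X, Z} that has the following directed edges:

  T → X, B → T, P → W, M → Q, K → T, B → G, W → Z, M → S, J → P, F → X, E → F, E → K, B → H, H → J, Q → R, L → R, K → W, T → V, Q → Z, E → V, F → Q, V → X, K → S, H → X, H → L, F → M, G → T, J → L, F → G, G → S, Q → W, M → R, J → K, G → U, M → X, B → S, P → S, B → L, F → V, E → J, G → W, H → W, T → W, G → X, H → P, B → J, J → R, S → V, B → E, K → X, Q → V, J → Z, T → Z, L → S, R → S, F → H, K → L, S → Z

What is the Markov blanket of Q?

Recall MB(v) = parents ∪ children ∪ spouses, where spouses are the other parents of v's children.
Q has parents F, M.
Children of Q: R, V, W, Z.
Parents of each child, excluding Q:
  parents(R) \ {Q} = {J, L, M}.
  V also has parents E, F, S, T.
  parents(W) \ {Q} = {G, H, K, P, T}.
  Z's other parents are J, S, T, W.
Union: {F, M} ∪ {R, V, W, Z} ∪ {E, F, G, H, J, K, L, M, P, S, T, W} = {E, F, G, H, J, K, L, M, P, R, S, T, V, W, Z}.

{E, F, G, H, J, K, L, M, P, R, S, T, V, W, Z}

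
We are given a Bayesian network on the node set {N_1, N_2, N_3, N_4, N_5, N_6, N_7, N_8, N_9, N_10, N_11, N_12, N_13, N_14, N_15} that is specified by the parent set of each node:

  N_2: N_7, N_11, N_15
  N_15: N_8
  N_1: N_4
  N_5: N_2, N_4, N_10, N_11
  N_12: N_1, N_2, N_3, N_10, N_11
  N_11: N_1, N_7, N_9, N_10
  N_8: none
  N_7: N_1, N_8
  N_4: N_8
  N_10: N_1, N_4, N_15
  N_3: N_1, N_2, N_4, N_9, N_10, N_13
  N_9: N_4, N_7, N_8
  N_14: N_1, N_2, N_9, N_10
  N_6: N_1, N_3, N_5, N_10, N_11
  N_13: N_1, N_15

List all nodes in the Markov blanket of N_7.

Pa(N_7) = {N_1, N_8}.
N_7's children: N_2, N_9, N_11.
For each child, the remaining parents (spouses of N_7):
  N_9: N_4, N_8
  N_11: N_1, N_9, N_10
  N_2: N_11, N_15
So the Markov blanket of N_7 is {N_1, N_2, N_4, N_8, N_9, N_10, N_11, N_15}.

{N_1, N_2, N_4, N_8, N_9, N_10, N_11, N_15}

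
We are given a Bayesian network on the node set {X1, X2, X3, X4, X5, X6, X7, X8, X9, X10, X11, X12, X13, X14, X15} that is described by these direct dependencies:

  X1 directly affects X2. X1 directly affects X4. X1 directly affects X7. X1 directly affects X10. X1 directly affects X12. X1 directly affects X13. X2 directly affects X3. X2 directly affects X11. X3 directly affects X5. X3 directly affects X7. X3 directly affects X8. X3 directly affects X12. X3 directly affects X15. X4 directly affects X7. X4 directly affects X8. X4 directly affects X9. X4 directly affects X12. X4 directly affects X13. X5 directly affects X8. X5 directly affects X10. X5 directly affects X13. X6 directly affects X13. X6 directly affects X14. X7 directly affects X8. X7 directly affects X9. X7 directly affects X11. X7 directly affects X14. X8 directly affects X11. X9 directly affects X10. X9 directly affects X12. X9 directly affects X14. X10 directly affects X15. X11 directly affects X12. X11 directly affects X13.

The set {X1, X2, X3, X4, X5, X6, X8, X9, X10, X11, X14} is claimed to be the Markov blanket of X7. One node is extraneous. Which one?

X10

X7's parents: X1, X3, X4.
Ch(X7) = {X8, X9, X11, X14}.
Co-parents of X7 (other parents of its children):
  X8 also has parents X3, X4, X5.
  X9's other parent is X4.
  parents(X11) \ {X7} = {X2, X8}.
  X14 also has parents X6, X9.
MB(X7) = {X1, X2, X3, X4, X5, X6, X8, X9, X11, X14}.
X10 is neither a parent, child, nor co-parent of X7, so it does not belong.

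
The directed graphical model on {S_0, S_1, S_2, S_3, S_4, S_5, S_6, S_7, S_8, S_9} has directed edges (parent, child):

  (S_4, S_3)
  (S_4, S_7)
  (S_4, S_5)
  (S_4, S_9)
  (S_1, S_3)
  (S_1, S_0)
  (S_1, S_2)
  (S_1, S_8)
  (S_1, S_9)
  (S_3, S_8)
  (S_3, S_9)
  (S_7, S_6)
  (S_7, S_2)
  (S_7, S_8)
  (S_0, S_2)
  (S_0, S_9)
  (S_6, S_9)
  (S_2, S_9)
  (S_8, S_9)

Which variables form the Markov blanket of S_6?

Pa(S_6) = {S_7}.
S_6 has child S_9.
Co-parents of S_6 (other parents of its children):
  parents(S_9) \ {S_6} = {S_0, S_1, S_2, S_3, S_4, S_8}.
Union: {S_7} ∪ {S_9} ∪ {S_0, S_1, S_2, S_3, S_4, S_8} = {S_0, S_1, S_2, S_3, S_4, S_7, S_8, S_9}.

{S_0, S_1, S_2, S_3, S_4, S_7, S_8, S_9}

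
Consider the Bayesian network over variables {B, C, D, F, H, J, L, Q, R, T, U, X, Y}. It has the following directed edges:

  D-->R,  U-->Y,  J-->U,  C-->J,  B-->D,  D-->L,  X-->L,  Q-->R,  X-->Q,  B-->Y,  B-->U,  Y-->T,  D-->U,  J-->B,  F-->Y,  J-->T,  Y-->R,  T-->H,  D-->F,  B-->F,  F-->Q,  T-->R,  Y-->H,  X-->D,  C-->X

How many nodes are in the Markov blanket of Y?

Recall MB(v) = parents ∪ children ∪ spouses, where spouses are the other parents of v's children.
Y's parents: B, F, U.
Children of Y: H, R, T.
Co-parents of Y (other parents of its children):
  parents(T) \ {Y} = {J}.
  H's other parent is T.
  R also has parents D, Q, T.
MB(Y) = {B, D, F, H, J, Q, R, T, U}, which has 9 nodes.

9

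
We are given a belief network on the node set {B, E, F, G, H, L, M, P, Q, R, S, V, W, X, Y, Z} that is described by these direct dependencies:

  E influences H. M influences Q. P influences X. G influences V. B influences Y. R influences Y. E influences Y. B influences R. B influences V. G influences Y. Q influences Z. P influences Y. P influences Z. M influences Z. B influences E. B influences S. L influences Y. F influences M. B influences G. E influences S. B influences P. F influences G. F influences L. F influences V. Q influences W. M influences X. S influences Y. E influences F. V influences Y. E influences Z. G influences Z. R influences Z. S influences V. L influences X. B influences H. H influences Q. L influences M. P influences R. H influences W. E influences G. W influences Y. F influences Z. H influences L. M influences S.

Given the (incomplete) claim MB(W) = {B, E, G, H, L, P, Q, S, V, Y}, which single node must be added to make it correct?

R

Pa(W) = {H, Q}.
Children of W: Y.
Parents of each child, excluding W:
  Y: B, E, G, L, P, R, S, V
MB(W) = {B, E, G, H, L, P, Q, R, S, V, Y}.
Comparing with the claimed set, R is missing.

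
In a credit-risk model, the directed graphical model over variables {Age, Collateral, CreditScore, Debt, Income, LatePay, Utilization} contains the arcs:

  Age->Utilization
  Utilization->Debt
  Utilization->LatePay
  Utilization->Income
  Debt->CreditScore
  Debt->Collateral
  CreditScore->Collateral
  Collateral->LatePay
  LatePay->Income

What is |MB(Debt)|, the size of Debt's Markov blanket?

3

Recall MB(v) = parents ∪ children ∪ spouses, where spouses are the other parents of v's children.
Parents of Debt: Utilization.
Ch(Debt) = {Collateral, CreditScore}.
For each child, the remaining parents (spouses of Debt):
  CreditScore: —
  Collateral: CreditScore
MB(Debt) = {Collateral, CreditScore, Utilization}, which has 3 nodes.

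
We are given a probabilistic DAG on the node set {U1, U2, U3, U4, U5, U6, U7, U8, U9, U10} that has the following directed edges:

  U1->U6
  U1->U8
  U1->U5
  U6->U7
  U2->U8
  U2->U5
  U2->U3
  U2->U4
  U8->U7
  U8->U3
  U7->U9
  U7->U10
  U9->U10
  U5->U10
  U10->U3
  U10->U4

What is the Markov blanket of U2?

By definition, MB(U2) is built from U2's parents, U2's children, and the co-parents of U2.
U2's parents: none.
U2 has children U3, U4, U5, U8.
For each child, the remaining parents (spouses of U2):
  U8's other parent is U1.
  U5's other parent is U1.
  parents(U3) \ {U2} = {U8, U10}.
  U4 also has parent U10.
MB(U2) = {U1, U3, U4, U5, U8, U10}.

{U1, U3, U4, U5, U8, U10}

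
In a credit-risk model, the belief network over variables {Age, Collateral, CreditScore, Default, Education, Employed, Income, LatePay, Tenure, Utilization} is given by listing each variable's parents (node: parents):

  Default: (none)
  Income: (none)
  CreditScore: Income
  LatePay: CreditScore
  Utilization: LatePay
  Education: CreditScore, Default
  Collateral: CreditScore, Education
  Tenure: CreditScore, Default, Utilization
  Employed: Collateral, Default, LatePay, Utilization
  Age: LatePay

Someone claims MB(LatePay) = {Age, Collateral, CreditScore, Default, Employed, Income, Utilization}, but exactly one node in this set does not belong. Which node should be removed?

Income

Parents of LatePay: CreditScore.
Ch(LatePay) = {Age, Employed, Utilization}.
Other parents of LatePay's children:
  Utilization has no other parent.
  Employed's other parents are Collateral, Default, Utilization.
  Age has no other parent.
MB(LatePay) = {Age, Collateral, CreditScore, Default, Employed, Utilization}.
Income is neither a parent, child, nor co-parent of LatePay, so it does not belong.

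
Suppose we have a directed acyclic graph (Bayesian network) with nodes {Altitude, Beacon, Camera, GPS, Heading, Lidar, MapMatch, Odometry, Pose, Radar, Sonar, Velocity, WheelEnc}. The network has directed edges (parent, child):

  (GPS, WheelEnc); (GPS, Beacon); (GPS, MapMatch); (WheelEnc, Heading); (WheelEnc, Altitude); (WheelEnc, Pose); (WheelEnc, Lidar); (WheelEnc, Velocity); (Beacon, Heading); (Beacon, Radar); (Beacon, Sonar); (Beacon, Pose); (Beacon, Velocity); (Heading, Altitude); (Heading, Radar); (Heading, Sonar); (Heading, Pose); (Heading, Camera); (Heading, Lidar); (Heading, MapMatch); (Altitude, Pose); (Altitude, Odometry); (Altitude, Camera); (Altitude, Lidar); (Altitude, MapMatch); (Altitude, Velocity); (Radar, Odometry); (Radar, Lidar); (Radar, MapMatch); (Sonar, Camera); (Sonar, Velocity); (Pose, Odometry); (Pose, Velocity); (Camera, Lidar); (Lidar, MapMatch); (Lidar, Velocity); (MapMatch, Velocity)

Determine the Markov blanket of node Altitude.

The Markov blanket of a node is its parents, its children, and the other parents of its children.
Children of Altitude: Camera, Lidar, MapMatch, Odometry, Pose, Velocity.
Altitude has parents Heading, WheelEnc.
Parents of each child, excluding Altitude:
  Pose also has parents Beacon, Heading, WheelEnc.
  Odometry also has parents Pose, Radar.
  parents(Camera) \ {Altitude} = {Heading, Sonar}.
  parents(Lidar) \ {Altitude} = {Camera, Heading, Radar, WheelEnc}.
  MapMatch also has parents GPS, Heading, Lidar, Radar.
  Velocity's other parents are Beacon, Lidar, MapMatch, Pose, Sonar, WheelEnc.
Taking the union gives {Beacon, Camera, GPS, Heading, Lidar, MapMatch, Odometry, Pose, Radar, Sonar, Velocity, WheelEnc}.

{Beacon, Camera, GPS, Heading, Lidar, MapMatch, Odometry, Pose, Radar, Sonar, Velocity, WheelEnc}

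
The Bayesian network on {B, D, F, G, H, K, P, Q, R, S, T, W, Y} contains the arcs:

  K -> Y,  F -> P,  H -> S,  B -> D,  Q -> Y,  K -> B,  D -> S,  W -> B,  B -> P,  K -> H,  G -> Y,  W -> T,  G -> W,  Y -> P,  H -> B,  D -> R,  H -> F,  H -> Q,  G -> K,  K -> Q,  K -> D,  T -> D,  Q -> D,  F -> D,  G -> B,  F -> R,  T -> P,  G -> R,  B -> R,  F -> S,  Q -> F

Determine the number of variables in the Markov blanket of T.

8

By definition, MB(T) is built from T's parents, T's children, and the co-parents of T.
T's children: D, P.
Parents of T: W.
Other parents of T's children:
  P's other parents are B, F, Y.
  D's other parents are B, F, K, Q.
MB(T) = {B, D, F, K, P, Q, W, Y}, which has 8 nodes.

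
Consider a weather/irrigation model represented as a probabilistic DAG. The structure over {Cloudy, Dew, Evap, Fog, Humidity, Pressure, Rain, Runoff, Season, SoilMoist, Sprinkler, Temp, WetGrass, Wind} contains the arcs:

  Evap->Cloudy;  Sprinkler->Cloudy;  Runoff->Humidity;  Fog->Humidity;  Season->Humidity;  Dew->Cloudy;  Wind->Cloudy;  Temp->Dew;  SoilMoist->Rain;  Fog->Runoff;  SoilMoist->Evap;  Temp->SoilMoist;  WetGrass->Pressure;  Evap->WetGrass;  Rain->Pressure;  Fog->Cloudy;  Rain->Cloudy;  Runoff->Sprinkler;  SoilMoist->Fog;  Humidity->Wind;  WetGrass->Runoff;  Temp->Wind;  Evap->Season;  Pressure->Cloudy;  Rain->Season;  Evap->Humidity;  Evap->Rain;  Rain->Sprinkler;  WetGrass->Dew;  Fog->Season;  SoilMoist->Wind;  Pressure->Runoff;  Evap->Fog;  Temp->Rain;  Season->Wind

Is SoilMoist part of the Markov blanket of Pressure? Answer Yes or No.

No

A node's Markov blanket = Pa ∪ Ch ∪ (parents of Ch other than the node itself).
Children of Pressure: Cloudy, Runoff.
Pa(Pressure) = {Rain, WetGrass}.
Co-parents of Pressure (other parents of its children):
  Runoff also has parents Fog, WetGrass.
  Cloudy also has parents Dew, Evap, Fog, Rain, Sprinkler, Wind.
MB(Pressure) = {Cloudy, Dew, Evap, Fog, Rain, Runoff, Sprinkler, WetGrass, Wind}; SoilMoist is not in this set.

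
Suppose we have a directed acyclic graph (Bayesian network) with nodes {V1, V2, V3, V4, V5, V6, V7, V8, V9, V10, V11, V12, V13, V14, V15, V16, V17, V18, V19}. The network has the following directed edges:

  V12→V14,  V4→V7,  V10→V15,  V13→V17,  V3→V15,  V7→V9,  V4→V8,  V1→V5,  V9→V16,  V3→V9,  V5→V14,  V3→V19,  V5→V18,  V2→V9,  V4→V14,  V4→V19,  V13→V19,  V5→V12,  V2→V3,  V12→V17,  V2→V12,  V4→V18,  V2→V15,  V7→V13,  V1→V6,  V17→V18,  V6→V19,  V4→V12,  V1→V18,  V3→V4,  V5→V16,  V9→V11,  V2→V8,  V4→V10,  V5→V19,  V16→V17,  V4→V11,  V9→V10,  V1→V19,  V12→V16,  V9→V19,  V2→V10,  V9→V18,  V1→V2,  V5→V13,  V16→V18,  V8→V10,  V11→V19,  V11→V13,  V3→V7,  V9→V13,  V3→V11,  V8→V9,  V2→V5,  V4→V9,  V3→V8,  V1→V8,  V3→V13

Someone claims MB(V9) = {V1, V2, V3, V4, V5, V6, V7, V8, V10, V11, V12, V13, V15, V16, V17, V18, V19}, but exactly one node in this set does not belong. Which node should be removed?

V15

Recall MB(v) = parents ∪ children ∪ spouses, where spouses are the other parents of v's children.
Ch(V9) = {V10, V11, V13, V16, V18, V19}.
Parents of V9: V2, V3, V4, V7, V8.
Parents of each child, excluding V9:
  V10 also has parents V2, V4, V8.
  V11 also has parents V3, V4.
  V13's other parents are V3, V5, V7, V11.
  V16 also has parents V5, V12.
  parents(V18) \ {V9} = {V1, V4, V5, V16, V17}.
  V19's other parents are V1, V3, V4, V5, V6, V11, V13.
MB(V9) = {V1, V2, V3, V4, V5, V6, V7, V8, V10, V11, V12, V13, V16, V17, V18, V19}.
V15 is neither a parent, child, nor co-parent of V9, so it does not belong.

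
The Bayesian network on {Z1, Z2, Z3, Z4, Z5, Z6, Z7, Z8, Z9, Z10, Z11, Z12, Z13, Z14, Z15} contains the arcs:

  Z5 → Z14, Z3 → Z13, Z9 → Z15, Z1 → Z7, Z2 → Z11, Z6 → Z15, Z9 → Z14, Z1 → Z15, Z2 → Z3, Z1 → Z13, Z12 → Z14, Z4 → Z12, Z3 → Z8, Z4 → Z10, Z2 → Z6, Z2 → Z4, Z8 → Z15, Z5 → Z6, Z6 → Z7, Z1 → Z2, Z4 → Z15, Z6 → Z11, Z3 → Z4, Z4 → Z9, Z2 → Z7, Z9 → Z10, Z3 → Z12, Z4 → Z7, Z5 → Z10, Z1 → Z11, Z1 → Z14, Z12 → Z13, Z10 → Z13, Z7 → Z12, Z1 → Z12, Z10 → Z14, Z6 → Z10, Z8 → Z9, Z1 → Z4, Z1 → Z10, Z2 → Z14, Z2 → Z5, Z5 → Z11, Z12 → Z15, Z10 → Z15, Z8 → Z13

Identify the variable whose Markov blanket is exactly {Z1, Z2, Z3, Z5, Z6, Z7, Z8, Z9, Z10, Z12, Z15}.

Z4

The target node must have every member of {Z1, Z2, Z3, Z5, Z6, Z7, Z8, Z9, Z10, Z12, Z15} as a parent, child, or co-parent, and no others.
Parents of Z4: Z1, Z2, Z3; children: Z7, Z9, Z10, Z12, Z15; co-parents: Z1, Z2, Z3, Z5, Z6, Z7, Z8, Z9, Z10, Z12.
These exactly cover the given set, so the node is Z4.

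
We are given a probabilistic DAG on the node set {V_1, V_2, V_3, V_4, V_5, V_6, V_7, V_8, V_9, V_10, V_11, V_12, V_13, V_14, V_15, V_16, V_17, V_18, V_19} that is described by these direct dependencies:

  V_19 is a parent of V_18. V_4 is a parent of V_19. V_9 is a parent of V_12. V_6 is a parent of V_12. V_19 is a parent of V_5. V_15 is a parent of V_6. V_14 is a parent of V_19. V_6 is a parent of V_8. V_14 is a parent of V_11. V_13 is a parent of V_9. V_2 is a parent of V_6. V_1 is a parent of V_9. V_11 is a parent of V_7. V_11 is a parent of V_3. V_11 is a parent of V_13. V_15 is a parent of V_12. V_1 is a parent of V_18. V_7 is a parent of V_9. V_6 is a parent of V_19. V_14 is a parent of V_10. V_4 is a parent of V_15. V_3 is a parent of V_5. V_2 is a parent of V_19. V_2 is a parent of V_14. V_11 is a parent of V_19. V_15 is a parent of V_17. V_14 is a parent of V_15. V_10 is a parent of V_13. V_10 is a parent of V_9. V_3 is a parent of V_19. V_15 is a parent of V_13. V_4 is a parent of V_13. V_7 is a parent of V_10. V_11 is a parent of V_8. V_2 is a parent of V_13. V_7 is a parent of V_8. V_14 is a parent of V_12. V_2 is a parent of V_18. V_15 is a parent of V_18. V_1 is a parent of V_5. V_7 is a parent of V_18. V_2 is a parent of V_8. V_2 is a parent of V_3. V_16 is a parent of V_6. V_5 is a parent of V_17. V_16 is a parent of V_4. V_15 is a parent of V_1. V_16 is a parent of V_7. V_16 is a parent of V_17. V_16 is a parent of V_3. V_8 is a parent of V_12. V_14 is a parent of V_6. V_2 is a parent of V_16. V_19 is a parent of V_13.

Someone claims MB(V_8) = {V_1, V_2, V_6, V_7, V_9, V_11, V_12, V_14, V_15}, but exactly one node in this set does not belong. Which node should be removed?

The Markov blanket of a node is its parents, its children, and the other parents of its children.
Pa(V_8) = {V_2, V_6, V_7, V_11}.
V_8 has child V_12.
Co-parents of V_8 (other parents of its children):
  parents(V_12) \ {V_8} = {V_6, V_9, V_14, V_15}.
MB(V_8) = {V_2, V_6, V_7, V_9, V_11, V_12, V_14, V_15}.
V_1 is neither a parent, child, nor co-parent of V_8, so it does not belong.

V_1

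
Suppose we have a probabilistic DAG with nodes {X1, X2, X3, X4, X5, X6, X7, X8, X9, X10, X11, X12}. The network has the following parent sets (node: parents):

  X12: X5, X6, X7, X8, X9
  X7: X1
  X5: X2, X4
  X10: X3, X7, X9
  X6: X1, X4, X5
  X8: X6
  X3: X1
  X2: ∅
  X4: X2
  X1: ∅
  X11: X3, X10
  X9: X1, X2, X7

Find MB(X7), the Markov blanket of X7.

{X1, X2, X3, X5, X6, X8, X9, X10, X12}

X7 has parent X1.
Ch(X7) = {X9, X10, X12}.
Other parents of X7's children:
  X9: X1, X2
  X10: X3, X9
  X12: X5, X6, X8, X9
So the Markov blanket of X7 is {X1, X2, X3, X5, X6, X8, X9, X10, X12}.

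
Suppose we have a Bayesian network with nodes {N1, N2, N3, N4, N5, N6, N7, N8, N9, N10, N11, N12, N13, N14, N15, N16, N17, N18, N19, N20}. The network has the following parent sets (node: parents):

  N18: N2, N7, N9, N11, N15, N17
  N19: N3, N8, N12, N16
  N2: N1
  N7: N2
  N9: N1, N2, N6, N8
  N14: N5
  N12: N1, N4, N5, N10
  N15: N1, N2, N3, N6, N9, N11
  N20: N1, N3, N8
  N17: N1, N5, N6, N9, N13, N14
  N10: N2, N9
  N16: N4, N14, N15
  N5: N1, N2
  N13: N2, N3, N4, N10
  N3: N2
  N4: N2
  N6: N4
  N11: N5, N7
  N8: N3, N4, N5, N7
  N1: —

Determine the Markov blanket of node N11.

{N1, N2, N3, N5, N6, N7, N9, N15, N17, N18}

Parents of N11: N5, N7.
N11's children: N15, N18.
Co-parents of N11 (other parents of its children):
  N15: N1, N2, N3, N6, N9
  N18: N2, N7, N9, N15, N17
Union: {N5, N7} ∪ {N15, N18} ∪ {N1, N2, N3, N6, N7, N9, N15, N17} = {N1, N2, N3, N5, N6, N7, N9, N15, N17, N18}.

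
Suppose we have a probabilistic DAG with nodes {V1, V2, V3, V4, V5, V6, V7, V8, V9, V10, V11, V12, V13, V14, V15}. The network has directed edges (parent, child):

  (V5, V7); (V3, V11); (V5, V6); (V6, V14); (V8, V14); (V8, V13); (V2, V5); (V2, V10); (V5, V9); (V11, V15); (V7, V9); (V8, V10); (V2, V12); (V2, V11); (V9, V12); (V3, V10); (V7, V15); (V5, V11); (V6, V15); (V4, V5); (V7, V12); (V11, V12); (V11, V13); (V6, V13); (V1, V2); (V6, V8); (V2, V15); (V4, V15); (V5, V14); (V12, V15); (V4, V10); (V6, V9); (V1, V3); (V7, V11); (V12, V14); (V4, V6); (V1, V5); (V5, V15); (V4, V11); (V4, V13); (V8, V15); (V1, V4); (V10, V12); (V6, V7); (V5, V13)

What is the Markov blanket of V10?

Ch(V10) = {V12}.
V10's parents: V2, V3, V4, V8.
For each child, the remaining parents (spouses of V10):
  V12 also has parents V2, V7, V9, V11.
Union: {V2, V3, V4, V8} ∪ {V12} ∪ {V2, V7, V9, V11} = {V2, V3, V4, V7, V8, V9, V11, V12}.

{V2, V3, V4, V7, V8, V9, V11, V12}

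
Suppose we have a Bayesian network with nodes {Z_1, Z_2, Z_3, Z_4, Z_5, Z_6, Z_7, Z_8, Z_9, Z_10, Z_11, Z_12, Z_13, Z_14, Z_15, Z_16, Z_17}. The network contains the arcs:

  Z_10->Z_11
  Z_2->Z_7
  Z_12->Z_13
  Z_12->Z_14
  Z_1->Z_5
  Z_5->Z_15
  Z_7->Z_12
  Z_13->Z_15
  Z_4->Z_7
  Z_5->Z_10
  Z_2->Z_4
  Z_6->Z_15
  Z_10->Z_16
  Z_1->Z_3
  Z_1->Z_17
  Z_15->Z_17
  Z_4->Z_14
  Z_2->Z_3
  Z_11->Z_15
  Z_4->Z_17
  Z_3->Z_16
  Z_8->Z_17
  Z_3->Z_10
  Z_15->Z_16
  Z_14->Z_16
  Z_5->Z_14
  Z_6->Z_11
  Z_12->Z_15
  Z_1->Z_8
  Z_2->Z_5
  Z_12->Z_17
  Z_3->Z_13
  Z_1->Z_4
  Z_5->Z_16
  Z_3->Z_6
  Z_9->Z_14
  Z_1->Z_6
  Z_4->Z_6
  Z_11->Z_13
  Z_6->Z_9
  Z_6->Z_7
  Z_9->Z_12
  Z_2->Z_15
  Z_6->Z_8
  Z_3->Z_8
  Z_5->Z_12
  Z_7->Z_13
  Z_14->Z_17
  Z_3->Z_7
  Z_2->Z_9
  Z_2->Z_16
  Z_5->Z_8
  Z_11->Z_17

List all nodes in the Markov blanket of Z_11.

Parents of Z_11: Z_6, Z_10.
Children of Z_11: Z_13, Z_15, Z_17.
Other parents of Z_11's children:
  Z_13: Z_3, Z_7, Z_12
  Z_15: Z_2, Z_5, Z_6, Z_12, Z_13
  Z_17: Z_1, Z_4, Z_8, Z_12, Z_14, Z_15
Taking the union gives {Z_1, Z_2, Z_3, Z_4, Z_5, Z_6, Z_7, Z_8, Z_10, Z_12, Z_13, Z_14, Z_15, Z_17}.

{Z_1, Z_2, Z_3, Z_4, Z_5, Z_6, Z_7, Z_8, Z_10, Z_12, Z_13, Z_14, Z_15, Z_17}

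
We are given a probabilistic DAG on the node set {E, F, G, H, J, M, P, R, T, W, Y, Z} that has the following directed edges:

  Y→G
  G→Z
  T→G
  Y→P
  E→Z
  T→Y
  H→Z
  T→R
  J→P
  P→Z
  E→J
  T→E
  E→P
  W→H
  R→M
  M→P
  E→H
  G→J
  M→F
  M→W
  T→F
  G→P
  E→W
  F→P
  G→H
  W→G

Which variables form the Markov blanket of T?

{E, F, G, M, R, W, Y}

T has children E, F, G, R, Y.
T has no parents.
Co-parents of T (other parents of its children):
  R: —
  E: —
  F: M
  Y: —
  G: W, Y
MB(T) = {E, F, G, M, R, W, Y}.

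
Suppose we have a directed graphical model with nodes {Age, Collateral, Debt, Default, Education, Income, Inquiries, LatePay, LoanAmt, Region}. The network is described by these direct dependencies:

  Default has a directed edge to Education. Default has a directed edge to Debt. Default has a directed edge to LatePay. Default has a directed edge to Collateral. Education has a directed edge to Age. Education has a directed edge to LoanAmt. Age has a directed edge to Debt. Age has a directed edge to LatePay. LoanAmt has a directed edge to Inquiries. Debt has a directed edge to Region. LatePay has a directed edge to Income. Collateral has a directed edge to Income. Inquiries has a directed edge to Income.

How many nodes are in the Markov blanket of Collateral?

4

The Markov blanket of a node is its parents, its children, and the other parents of its children.
Collateral's parents: Default.
Collateral has child Income.
Other parents of Collateral's children:
  Income's other parents are Inquiries, LatePay.
MB(Collateral) = {Default, Income, Inquiries, LatePay}, which has 4 nodes.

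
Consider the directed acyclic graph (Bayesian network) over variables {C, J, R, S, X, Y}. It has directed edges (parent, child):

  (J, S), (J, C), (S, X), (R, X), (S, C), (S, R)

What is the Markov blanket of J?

Recall MB(v) = parents ∪ children ∪ spouses, where spouses are the other parents of v's children.
Ch(J) = {C, S}.
Parents of J: none.
For each child, the remaining parents (spouses of J):
  S: —
  C: S
MB(J) = {C, S}.

{C, S}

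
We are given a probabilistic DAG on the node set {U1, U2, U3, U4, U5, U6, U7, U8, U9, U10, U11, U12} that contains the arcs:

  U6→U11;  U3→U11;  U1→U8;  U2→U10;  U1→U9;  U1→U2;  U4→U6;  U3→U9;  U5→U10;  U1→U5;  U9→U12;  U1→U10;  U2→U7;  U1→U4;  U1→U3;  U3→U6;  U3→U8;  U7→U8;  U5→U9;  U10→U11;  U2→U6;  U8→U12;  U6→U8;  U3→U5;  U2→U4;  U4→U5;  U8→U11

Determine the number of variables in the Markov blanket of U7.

5

U7 has parent U2.
Children of U7: U8.
Other parents of U7's children:
  U8's other parents are U1, U3, U6.
MB(U7) = {U1, U2, U3, U6, U8}, which has 5 nodes.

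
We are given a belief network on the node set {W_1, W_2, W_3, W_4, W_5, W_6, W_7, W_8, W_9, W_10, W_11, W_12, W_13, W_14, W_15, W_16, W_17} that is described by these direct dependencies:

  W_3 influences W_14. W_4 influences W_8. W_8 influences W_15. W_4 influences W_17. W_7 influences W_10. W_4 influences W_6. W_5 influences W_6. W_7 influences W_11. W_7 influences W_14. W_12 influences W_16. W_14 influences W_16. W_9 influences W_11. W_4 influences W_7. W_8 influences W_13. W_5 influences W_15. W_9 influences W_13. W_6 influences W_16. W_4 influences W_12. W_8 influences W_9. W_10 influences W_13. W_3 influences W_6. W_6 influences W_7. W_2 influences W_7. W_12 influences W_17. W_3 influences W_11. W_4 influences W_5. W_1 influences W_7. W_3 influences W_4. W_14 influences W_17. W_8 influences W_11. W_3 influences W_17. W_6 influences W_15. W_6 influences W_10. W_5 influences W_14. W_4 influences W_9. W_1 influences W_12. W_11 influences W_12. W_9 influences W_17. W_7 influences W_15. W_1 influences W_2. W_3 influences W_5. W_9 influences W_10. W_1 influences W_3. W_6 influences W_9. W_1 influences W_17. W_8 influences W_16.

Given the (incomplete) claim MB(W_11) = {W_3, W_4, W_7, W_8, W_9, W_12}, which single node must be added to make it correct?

W_1

W_11 has child W_12.
W_11 has parents W_3, W_7, W_8, W_9.
Co-parents of W_11 (other parents of its children):
  W_12 also has parents W_1, W_4.
MB(W_11) = {W_1, W_3, W_4, W_7, W_8, W_9, W_12}.
Comparing with the claimed set, W_1 is missing.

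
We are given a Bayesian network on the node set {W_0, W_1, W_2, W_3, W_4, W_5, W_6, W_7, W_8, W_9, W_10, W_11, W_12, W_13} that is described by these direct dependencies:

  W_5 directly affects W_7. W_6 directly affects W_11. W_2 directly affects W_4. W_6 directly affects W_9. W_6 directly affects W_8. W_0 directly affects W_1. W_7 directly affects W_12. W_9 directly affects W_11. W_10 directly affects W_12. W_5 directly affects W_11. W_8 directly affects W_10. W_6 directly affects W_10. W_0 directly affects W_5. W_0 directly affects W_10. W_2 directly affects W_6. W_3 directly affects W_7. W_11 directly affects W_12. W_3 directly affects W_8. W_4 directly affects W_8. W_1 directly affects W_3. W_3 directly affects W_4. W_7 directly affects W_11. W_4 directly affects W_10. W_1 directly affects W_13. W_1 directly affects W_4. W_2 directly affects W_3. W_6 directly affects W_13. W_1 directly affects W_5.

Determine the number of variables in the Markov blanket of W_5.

Pa(W_5) = {W_0, W_1}.
Ch(W_5) = {W_7, W_11}.
Co-parents of W_5 (other parents of its children):
  W_7: W_3
  W_11: W_6, W_7, W_9
MB(W_5) = {W_0, W_1, W_3, W_6, W_7, W_9, W_11}, which has 7 nodes.

7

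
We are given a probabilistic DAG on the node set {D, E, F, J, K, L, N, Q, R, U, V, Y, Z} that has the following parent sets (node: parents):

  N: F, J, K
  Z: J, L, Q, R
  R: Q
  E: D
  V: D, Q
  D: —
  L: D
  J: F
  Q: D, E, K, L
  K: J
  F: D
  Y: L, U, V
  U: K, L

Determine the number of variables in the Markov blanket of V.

Pa(V) = {D, Q}.
Ch(V) = {Y}.
Other parents of V's children:
  parents(Y) \ {V} = {L, U}.
MB(V) = {D, L, Q, U, Y}, which has 5 nodes.

5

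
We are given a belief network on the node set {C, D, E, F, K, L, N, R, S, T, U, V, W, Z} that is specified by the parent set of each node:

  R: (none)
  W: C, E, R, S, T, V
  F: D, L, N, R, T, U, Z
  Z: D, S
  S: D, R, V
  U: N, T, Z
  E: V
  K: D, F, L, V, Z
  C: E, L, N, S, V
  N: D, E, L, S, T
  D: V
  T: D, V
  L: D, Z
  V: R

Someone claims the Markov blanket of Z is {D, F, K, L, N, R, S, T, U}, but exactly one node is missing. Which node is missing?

Z has parents D, S.
Z has children F, K, L, U.
For each child, the remaining parents (spouses of Z):
  L: D
  U: N, T
  F: D, L, N, R, T, U
  K: D, F, L, V
MB(Z) = {D, F, K, L, N, R, S, T, U, V}.
Comparing with the claimed set, V is missing.

V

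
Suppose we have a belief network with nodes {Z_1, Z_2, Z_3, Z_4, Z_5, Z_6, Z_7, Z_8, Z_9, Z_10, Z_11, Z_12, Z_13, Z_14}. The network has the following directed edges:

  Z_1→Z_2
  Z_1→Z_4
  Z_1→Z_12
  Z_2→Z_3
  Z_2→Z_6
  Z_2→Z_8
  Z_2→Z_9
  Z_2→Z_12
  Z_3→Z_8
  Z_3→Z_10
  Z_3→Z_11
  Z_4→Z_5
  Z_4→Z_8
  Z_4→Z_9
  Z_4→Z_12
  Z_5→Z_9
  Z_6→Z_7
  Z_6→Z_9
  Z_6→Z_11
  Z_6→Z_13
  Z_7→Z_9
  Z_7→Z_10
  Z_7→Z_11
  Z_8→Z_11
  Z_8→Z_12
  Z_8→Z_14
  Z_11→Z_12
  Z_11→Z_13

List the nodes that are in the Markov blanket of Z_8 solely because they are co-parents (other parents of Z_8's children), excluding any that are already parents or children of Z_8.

{Z_1, Z_6, Z_7}

Children of Z_8: Z_11, Z_12, Z_14.
  Z_11 also has parents Z_3, Z_6, Z_7.
  Z_12 also has parents Z_1, Z_2, Z_4, Z_11.
  Z_14: no additional parents.
Excluding nodes already adjacent to Z_8 (Z_2, Z_3, Z_4, Z_11, Z_12, Z_14), the co-parent-only contribution is {Z_1, Z_6, Z_7}.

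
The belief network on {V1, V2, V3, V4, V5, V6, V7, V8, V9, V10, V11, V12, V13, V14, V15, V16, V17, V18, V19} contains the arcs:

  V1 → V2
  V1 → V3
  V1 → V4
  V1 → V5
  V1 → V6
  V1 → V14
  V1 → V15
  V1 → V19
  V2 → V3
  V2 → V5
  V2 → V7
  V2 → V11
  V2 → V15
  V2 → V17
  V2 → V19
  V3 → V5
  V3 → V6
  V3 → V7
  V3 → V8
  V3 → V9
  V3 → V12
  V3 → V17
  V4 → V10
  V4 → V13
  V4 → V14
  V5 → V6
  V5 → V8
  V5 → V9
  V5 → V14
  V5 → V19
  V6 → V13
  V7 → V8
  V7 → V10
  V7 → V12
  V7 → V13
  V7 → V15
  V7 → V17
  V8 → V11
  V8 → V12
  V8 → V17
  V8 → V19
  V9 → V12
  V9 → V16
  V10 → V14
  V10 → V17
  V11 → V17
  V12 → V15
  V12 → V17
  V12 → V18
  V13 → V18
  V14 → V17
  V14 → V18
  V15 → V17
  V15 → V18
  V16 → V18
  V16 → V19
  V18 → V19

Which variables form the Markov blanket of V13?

{V4, V6, V7, V12, V14, V15, V16, V18}

The Markov blanket of a node is its parents, its children, and the other parents of its children.
V13's parents: V4, V6, V7.
V13 has child V18.
Co-parents of V13 (other parents of its children):
  V18: V12, V14, V15, V16
So the Markov blanket of V13 is {V4, V6, V7, V12, V14, V15, V16, V18}.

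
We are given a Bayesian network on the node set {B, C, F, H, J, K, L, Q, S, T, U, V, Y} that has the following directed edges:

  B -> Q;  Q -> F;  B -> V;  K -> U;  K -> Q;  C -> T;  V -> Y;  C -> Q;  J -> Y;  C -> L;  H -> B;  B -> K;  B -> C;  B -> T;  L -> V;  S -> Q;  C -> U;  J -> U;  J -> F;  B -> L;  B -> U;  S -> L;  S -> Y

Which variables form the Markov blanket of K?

{B, C, J, Q, S, U}

Pa(K) = {B}.
Children of K: Q, U.
Co-parents of K (other parents of its children):
  Q also has parents B, C, S.
  U also has parents B, C, J.
Taking the union gives {B, C, J, Q, S, U}.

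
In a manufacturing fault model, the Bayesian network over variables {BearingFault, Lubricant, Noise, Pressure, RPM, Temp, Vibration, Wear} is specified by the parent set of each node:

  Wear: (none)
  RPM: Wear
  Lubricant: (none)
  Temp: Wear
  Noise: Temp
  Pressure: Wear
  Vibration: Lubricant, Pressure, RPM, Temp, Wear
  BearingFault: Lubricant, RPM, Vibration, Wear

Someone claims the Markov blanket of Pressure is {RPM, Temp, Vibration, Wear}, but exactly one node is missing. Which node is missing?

Lubricant

By definition, MB(Pressure) is built from Pressure's parents, Pressure's children, and the co-parents of Pressure.
Pressure's parents: Wear.
Ch(Pressure) = {Vibration}.
For each child, the remaining parents (spouses of Pressure):
  Vibration also has parents Lubricant, RPM, Temp, Wear.
MB(Pressure) = {Lubricant, RPM, Temp, Vibration, Wear}.
Comparing with the claimed set, Lubricant is missing.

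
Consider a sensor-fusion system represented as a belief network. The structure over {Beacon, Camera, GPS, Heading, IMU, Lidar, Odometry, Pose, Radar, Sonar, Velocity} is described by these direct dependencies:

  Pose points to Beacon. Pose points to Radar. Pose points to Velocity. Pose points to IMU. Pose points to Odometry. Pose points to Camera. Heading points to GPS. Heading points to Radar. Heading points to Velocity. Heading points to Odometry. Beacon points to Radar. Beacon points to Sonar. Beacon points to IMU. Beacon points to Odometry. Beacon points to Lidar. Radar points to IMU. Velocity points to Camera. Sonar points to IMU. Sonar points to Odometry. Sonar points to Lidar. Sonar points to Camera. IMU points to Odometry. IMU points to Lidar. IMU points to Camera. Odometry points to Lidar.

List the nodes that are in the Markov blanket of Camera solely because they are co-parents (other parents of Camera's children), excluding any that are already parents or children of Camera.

Camera has no children, so it has no co-parents. The set is empty.

{}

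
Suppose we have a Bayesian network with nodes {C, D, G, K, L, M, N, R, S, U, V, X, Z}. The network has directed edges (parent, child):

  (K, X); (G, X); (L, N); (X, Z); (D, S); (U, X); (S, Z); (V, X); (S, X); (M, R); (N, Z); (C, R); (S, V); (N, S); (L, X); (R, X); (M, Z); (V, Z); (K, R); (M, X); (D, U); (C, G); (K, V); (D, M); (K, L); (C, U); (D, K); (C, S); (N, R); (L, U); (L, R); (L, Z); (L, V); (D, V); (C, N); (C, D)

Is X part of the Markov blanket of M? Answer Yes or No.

Yes

X is a child of M.
So X ∈ MB(M).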